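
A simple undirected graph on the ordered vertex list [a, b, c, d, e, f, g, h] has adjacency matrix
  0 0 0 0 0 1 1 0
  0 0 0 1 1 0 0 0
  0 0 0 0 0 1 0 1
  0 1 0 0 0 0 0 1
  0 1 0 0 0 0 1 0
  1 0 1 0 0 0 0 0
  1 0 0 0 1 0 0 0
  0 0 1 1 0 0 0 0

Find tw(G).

A width-2 tree decomposition is:
Bags: B1 = {c, d, h}  B2 = {c, d, f}  B3 = {a, d, f}  B4 = {a, d, g}  B5 = {d, e, g}  B6 = {b, d, e}
Tree: B1–B2, B2–B3, B3–B4, B4–B5, B5–B6
The largest bag has 3 vertices, giving width 2; this decomposition certifies tw(G) ≤ 2. For the lower bound, G contains the cycle d–h–c–f–a–g–e–b–d, so G is not a forest; only forests have treewidth ≤ 1, hence tw(G) ≥ 2. The upper and lower bounds meet at 2, so that is the treewidth.

2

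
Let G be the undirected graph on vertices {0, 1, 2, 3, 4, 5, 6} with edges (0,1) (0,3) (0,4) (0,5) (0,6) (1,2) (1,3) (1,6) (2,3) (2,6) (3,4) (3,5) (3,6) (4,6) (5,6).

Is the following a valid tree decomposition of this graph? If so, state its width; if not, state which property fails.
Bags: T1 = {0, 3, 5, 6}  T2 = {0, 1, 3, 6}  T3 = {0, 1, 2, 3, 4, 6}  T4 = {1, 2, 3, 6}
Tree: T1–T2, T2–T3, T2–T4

No — bags containing vertex 2 are not connected in the tree.

A tree decomposition must satisfy three properties: every vertex lies in some bag; for every edge, both endpoints lie together in some bag; and for every vertex, the bags containing it form a connected subtree. Here bags containing vertex 2 are not connected in the tree, so the decomposition is invalid.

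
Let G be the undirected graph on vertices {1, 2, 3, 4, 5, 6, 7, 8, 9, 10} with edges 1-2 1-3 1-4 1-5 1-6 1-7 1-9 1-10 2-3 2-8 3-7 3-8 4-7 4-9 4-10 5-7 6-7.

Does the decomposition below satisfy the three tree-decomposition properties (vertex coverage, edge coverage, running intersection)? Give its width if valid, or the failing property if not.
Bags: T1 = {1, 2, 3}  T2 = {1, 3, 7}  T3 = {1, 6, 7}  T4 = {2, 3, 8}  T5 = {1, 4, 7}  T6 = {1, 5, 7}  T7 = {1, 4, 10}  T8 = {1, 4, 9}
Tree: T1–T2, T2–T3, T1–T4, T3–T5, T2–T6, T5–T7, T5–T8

Yes; width 2.

Checking the three conditions: (i) the bags cover all of {1, 2, 3, 4, 5, 6, 7, 8, 9, 10}; (ii) for each edge, some bag contains both endpoints; (iii) the bags containing any fixed vertex form a subtree. All hold, so the decomposition is valid with width 3 − 1 = 2.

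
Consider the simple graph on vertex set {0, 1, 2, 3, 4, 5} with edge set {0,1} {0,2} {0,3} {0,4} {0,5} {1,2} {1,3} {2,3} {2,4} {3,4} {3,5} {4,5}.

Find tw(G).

A width-3 tree decomposition is:
Bags: B1 = {0, 2, 3, 4}  B2 = {0, 1, 2, 3}  B3 = {0, 3, 4, 5}
Tree: B1–B2, B1–B3
The largest bag has 4 vertices, giving width 3; this decomposition certifies tw(G) ≤ 3. For the lower bound, the 4 vertices {0, 1, 2, 3} are pairwise adjacent, and any tree decomposition puts a clique entirely inside one bag — forcing width ≥ 3. Hence tw(G) = 3 exactly.

3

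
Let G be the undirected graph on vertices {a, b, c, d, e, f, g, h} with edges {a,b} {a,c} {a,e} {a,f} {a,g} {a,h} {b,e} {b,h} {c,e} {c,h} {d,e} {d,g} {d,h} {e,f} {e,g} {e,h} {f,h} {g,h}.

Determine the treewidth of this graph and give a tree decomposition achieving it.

The largest bag has 4 vertices, giving width 3; this decomposition certifies tw(G) ≤ 3. Conversely, {d, e, g, h} is a clique of size 4, and the vertices of any clique must share a bag in every tree decomposition; so some bag has ≥ 4 vertices and tw(G) ≥ 3. Combining the bounds, tw(G) = 3.

Treewidth 3.
One optimal decomposition is:
Bags: B1 = {a, e, g, h}  B2 = {a, c, e, h}  B3 = {d, e, g, h}  B4 = {a, b, e, h}  B5 = {a, e, f, h}
Tree: B1–B2, B1–B3, B1–B4, B2–B5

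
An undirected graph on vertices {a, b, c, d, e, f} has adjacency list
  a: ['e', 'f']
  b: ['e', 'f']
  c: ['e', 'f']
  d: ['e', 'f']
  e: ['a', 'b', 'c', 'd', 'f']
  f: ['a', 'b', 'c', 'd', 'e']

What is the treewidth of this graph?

2

A width-2 tree decomposition is:
Bags: B1 = {d, e, f}  B2 = {c, e, f}  B3 = {b, e, f}  B4 = {a, e, f}
Tree: B1–B2, B1–B3, B2–B4
Each bag holds 3 vertices, so the decomposition has width 2, which upper-bounds the treewidth. On the other hand G contains the 3-clique {d, e, f}. A clique must lie in a single bag of any decomposition, so no decomposition can have width below 2. The upper and lower bounds meet at 2, so that is the treewidth.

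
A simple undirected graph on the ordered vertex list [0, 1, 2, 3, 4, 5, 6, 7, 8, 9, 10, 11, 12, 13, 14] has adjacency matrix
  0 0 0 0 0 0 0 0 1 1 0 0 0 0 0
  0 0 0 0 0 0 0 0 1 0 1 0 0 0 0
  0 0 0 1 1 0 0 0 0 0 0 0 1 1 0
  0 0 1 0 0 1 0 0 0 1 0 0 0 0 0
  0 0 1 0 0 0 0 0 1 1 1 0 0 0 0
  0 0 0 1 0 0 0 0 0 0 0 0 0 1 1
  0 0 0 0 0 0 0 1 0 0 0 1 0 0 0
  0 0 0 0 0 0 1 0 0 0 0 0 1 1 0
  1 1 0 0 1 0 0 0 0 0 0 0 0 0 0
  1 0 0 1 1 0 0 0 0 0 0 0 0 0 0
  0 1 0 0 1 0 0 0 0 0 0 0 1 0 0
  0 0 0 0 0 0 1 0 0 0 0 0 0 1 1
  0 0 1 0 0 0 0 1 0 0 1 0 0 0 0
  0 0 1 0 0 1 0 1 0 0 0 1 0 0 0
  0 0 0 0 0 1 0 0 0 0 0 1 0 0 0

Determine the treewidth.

A width-3 tree decomposition is:
Bags: B1 = {5, 6, 11, 14}  B2 = {5, 6, 11, 13}  B3 = {5, 6, 7, 13}  B4 = {3, 5, 7, 13}  B5 = {2, 3, 7, 13}  B6 = {2, 3, 7, 12}  B7 = {2, 3, 9, 12}  B8 = {2, 4, 9, 12}  B9 = {4, 9, 10, 12}  B10 = {0, 4, 9, 10}  B11 = {0, 4, 8, 10}  B12 = {0, 1, 8, 10}
Tree: B1–B2, B2–B3, B3–B4, B4–B5, B5–B6, B6–B7, B7–B8, B8–B9, B9–B10, B10–B11, B11–B12
Every bag has size at most 4, so the width is 4 − 1 = 3 and tw(G) ≤ 3. For the lower bound: the 4 vertex sets {6,11,14}, {5}, {13}, {2,3,7,12} are disjoint, each induces a connected subgraph, and every pair is joined by at least one edge of G. Contracting each set to a single vertex therefore yields K_{4} as a minor, and since treewidth is minor-monotone, tw(G) ≥ tw(K_{4}) = 3. Therefore the treewidth is 3.

3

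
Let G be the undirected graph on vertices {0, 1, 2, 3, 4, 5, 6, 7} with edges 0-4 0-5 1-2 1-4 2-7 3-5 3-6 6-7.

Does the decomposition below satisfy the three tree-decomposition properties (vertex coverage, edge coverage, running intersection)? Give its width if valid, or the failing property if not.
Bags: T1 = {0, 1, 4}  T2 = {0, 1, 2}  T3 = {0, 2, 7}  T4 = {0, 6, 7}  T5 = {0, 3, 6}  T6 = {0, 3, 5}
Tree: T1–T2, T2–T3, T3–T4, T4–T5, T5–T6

Vertex coverage: the bags together contain {0, 1, 2, 3, 4, 5, 6, 7}, the full vertex set. Edge coverage: each edge of G has both endpoints in at least one bag. Running intersection: for every vertex, the bags containing it form a connected subtree. All three properties hold, so this is a valid tree decomposition of width max|bag| − 1 = 2, and hence tw(G) ≤ 2.

Yes; width 2.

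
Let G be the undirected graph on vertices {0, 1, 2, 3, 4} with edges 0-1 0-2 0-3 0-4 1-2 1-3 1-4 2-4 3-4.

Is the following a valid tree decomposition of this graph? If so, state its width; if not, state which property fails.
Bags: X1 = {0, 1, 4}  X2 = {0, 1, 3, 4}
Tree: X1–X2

A tree decomposition must satisfy three properties: every vertex lies in some bag; for every edge, both endpoints lie together in some bag; and for every vertex, the bags containing it form a connected subtree. Here vertex 2 appears in no bag, so the decomposition is invalid.

No — vertex 2 appears in no bag.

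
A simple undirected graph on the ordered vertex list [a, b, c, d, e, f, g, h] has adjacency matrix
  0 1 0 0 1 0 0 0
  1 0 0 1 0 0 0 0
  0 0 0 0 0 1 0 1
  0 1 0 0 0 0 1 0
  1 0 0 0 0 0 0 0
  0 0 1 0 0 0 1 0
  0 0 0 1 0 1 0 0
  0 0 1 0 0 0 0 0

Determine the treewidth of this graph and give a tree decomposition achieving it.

Treewidth 1.
Bags: B1 = {a, e}  B2 = {a, b}  B3 = {b, d}  B4 = {d, g}  B5 = {f, g}  B6 = {c, f}  B7 = {c, h}
Tree: B1–B2, B2–B3, B3–B4, B4–B5, B5–B6, B6–B7

Each bag holds 2 vertices, so the decomposition has width 1, which upper-bounds the treewidth. G has an edge, so its treewidth is at least 1. Combining the bounds, tw(G) = 1.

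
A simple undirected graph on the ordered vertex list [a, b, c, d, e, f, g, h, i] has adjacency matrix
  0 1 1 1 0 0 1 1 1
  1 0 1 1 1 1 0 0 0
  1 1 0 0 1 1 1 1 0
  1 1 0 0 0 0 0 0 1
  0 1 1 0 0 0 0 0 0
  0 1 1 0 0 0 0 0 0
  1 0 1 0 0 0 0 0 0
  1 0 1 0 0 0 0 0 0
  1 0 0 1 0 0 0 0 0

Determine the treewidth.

2

A width-2 tree decomposition is:
Bags: B1 = {a, b, c}  B2 = {a, c, h}  B3 = {a, b, d}  B4 = {b, c, f}  B5 = {a, d, i}  B6 = {a, c, g}  B7 = {b, c, e}
Tree: B1–B2, B1–B3, B1–B4, B3–B5, B2–B6, B1–B7
Each bag holds 3 vertices, so the decomposition has width 2, which upper-bounds the treewidth. Conversely, {a, b, d} is a clique of size 3, and the vertices of any clique must share a bag in every tree decomposition; so some bag has ≥ 3 vertices and tw(G) ≥ 2. Hence tw(G) = 2 exactly.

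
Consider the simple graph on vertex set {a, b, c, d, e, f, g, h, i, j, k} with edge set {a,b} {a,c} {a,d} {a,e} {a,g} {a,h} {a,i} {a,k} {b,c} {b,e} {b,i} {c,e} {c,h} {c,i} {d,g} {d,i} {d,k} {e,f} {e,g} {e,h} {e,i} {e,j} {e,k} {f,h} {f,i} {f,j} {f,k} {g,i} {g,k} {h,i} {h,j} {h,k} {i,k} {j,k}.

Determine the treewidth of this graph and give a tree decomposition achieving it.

Treewidth 4.
Bags: B1 = {a, e, h, i, k}  B2 = {e, f, h, i, k}  B3 = {a, c, e, h, i}  B4 = {e, f, h, j, k}  B5 = {a, e, g, i, k}  B6 = {a, b, c, e, i}  B7 = {a, d, g, i, k}
Tree: B1–B2, B1–B3, B2–B4, B1–B5, B3–B6, B5–B7

Each bag holds 5 vertices, so the decomposition has width 4, which upper-bounds the treewidth. For the lower bound, the 5 vertices {e, f, h, j, k} are pairwise adjacent, and any tree decomposition puts a clique entirely inside one bag — forcing width ≥ 4. Therefore the treewidth is 4.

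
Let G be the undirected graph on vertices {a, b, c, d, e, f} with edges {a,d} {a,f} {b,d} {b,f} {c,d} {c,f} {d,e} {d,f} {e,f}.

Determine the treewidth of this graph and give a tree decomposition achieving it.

Treewidth 2.
Bags: B1 = {a, d, f}  B2 = {d, e, f}  B3 = {c, d, f}  B4 = {b, d, f}
Tree: B1–B2, B2–B3, B1–B4

The largest bag has 3 vertices, giving width 2; this decomposition certifies tw(G) ≤ 2. Conversely, {d, e, f} is a clique of size 3, and the vertices of any clique must share a bag in every tree decomposition; so some bag has ≥ 3 vertices and tw(G) ≥ 2. Hence tw(G) = 2 exactly.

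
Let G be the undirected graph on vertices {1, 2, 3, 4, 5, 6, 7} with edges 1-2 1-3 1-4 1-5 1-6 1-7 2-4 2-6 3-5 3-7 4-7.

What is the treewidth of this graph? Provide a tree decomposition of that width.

Every bag has size at most 3, so the width is 3 − 1 = 2 and tw(G) ≤ 2. On the other hand G contains the 3-clique {1, 2, 4}. A clique must lie in a single bag of any decomposition, so no decomposition can have width below 2. The upper and lower bounds meet at 2, so that is the treewidth.

Treewidth 2.
Bags: B1 = {1, 2, 4}  B2 = {1, 4, 7}  B3 = {1, 2, 6}  B4 = {1, 3, 7}  B5 = {1, 3, 5}
Tree: B1–B2, B1–B3, B2–B4, B4–B5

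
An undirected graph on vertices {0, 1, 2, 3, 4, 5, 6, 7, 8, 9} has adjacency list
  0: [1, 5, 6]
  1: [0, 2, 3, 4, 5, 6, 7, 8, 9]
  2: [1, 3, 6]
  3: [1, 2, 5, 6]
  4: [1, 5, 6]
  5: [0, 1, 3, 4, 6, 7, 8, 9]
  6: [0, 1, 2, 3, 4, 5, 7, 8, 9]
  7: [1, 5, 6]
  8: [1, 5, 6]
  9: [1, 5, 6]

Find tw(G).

A width-3 tree decomposition is:
Bags: B1 = {1, 5, 6, 9}  B2 = {1, 5, 6, 8}  B3 = {1, 3, 5, 6}  B4 = {1, 5, 6, 7}  B5 = {0, 1, 5, 6}  B6 = {1, 4, 5, 6}  B7 = {1, 2, 3, 6}
Tree: B1–B2, B1–B3, B3–B4, B2–B5, B2–B6, B3–B7
The largest bag has 4 vertices, giving width 3; this decomposition certifies tw(G) ≤ 3. For the lower bound, the 4 vertices {1, 2, 3, 6} are pairwise adjacent, and any tree decomposition puts a clique entirely inside one bag — forcing width ≥ 3. Therefore the treewidth is 3.

3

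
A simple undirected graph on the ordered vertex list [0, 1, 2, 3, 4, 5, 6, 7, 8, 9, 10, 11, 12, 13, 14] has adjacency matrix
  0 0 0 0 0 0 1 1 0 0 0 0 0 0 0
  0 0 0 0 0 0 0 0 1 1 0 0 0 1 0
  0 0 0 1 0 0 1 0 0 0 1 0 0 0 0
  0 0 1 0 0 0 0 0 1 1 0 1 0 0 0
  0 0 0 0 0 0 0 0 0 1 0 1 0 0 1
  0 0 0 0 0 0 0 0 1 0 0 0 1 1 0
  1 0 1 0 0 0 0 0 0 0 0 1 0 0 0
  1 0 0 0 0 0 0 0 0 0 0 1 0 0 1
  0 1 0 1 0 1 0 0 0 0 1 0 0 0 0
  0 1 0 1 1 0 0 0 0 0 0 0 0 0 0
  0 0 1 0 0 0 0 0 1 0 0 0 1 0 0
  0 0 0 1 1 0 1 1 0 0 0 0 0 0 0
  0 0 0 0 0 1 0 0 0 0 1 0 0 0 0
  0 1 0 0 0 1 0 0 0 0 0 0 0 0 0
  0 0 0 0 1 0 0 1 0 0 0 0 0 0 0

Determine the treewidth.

3

A width-3 tree decomposition is:
Bags: B1 = {0, 6, 7, 14}  B2 = {6, 7, 11, 14}  B3 = {4, 6, 11, 14}  B4 = {2, 4, 6, 11}  B5 = {2, 3, 4, 11}  B6 = {2, 3, 4, 9}  B7 = {2, 3, 9, 10}  B8 = {3, 8, 9, 10}  B9 = {1, 8, 9, 10}  B10 = {1, 8, 10, 12}  B11 = {1, 5, 8, 12}  B12 = {1, 5, 12, 13}
Tree: B1–B2, B2–B3, B3–B4, B4–B5, B5–B6, B6–B7, B7–B8, B8–B9, B9–B10, B10–B11, B11–B12
Every bag has size at most 4, so the width is 4 − 1 = 3 and tw(G) ≤ 3. For the lower bound: the 4 vertex sets {0,7,14}, {6}, {11}, {2,3,4,9} are disjoint, each induces a connected subgraph, and every pair is joined by at least one edge of G. Contracting each set to a single vertex therefore yields K_{4} as a minor, and since treewidth is minor-monotone, tw(G) ≥ tw(K_{4}) = 3. Therefore the treewidth is 3.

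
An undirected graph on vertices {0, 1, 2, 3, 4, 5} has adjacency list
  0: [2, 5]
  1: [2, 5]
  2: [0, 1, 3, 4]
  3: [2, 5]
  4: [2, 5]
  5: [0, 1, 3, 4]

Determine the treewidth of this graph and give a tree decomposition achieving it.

Treewidth 2.
One optimal decomposition is:
Bags: B1 = {0, 2, 5}  B2 = {1, 2, 5}  B3 = {2, 4, 5}  B4 = {2, 3, 5}
Tree: B1–B2, B2–B3, B3–B4

The largest bag has 3 vertices, giving width 2; this decomposition certifies tw(G) ≤ 2. For the lower bound, G contains the cycle 2–0–5–1–2, so G is not a forest; only forests have treewidth ≤ 1, hence tw(G) ≥ 2. The upper and lower bounds meet at 2, so that is the treewidth.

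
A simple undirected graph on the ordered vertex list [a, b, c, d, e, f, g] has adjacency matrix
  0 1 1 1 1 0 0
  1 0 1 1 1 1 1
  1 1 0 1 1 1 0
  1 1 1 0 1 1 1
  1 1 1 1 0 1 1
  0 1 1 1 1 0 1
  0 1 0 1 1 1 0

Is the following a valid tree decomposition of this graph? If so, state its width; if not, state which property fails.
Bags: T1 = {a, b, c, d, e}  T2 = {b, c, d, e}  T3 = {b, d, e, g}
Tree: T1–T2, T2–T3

No — vertex f appears in no bag.

A tree decomposition must satisfy three properties: every vertex lies in some bag; for every edge, both endpoints lie together in some bag; and for every vertex, the bags containing it form a connected subtree. Here vertex f appears in no bag, so the decomposition is invalid.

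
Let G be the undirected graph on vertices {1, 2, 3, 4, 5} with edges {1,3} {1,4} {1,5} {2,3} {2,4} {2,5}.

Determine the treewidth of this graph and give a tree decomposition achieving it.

Every bag has size at most 3, so the width is 3 − 1 = 2 and tw(G) ≤ 2. Since 4–1–5–2–4 is a cycle in G, G is not acyclic. Forests are exactly the graphs of treewidth ≤ 1, so tw(G) ≥ 2. Combining the bounds, tw(G) = 2.

Treewidth 2.
One such decomposition:
Bags: B1 = {1, 2, 4}  B2 = {1, 2, 5}  B3 = {1, 2, 3}
Tree: B1–B2, B2–B3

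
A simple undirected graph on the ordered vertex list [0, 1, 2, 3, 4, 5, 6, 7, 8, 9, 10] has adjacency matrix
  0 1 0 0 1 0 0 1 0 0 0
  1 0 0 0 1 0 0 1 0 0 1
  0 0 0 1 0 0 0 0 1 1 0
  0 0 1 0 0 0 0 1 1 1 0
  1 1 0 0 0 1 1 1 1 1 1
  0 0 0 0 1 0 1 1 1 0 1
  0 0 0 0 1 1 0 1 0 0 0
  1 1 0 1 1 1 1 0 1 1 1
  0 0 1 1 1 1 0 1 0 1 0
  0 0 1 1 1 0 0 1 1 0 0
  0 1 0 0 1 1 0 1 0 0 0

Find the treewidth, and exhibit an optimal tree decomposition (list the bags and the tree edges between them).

Treewidth 3.
Bags: B1 = {4, 7, 8, 9}  B2 = {4, 5, 7, 8}  B3 = {3, 7, 8, 9}  B4 = {4, 5, 7, 10}  B5 = {1, 4, 7, 10}  B6 = {4, 5, 6, 7}  B7 = {2, 3, 8, 9}  B8 = {0, 1, 4, 7}
Tree: B1–B2, B1–B3, B2–B4, B4–B5, B4–B6, B3–B7, B5–B8

The largest bag has 4 vertices, giving width 3; this decomposition certifies tw(G) ≤ 3. On the other hand G contains the 4-clique {2, 3, 8, 9}. A clique must lie in a single bag of any decomposition, so no decomposition can have width below 3. Hence tw(G) = 3 exactly.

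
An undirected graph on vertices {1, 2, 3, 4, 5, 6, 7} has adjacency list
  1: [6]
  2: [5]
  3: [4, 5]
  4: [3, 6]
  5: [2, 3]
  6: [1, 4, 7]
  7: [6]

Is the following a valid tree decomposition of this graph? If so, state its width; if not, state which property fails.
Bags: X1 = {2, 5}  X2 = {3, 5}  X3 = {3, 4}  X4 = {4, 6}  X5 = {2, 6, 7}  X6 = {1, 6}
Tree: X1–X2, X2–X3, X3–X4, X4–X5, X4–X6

No — bags containing vertex 2 are not connected in the tree.

A tree decomposition must satisfy three properties: every vertex lies in some bag; for every edge, both endpoints lie together in some bag; and for every vertex, the bags containing it form a connected subtree. Here bags containing vertex 2 are not connected in the tree, so the decomposition is invalid.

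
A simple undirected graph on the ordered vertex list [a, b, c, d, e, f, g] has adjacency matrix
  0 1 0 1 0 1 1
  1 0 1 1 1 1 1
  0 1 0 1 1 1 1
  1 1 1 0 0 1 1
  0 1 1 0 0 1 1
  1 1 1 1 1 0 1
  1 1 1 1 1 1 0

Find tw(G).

4

A width-4 tree decomposition is:
Bags: B1 = {b, c, d, f, g}  B2 = {b, c, e, f, g}  B3 = {a, b, d, f, g}
Tree: B1–B2, B1–B3
Every bag has size at most 5, so the width is 5 − 1 = 4 and tw(G) ≤ 4. Conversely, {b, c, d, f, g} is a clique of size 5, and the vertices of any clique must share a bag in every tree decomposition; so some bag has ≥ 5 vertices and tw(G) ≥ 4. Hence tw(G) = 4 exactly.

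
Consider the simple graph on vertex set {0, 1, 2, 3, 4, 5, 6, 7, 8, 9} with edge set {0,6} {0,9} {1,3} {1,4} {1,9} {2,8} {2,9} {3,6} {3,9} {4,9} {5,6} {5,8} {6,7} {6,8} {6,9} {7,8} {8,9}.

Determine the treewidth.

2

A width-2 tree decomposition is:
Bags: B1 = {6, 8, 9}  B2 = {5, 6, 8}  B3 = {0, 6, 9}  B4 = {2, 8, 9}  B5 = {6, 7, 8}  B6 = {3, 6, 9}  B7 = {1, 3, 9}  B8 = {1, 4, 9}
Tree: B1–B2, B1–B3, B1–B4, B2–B5, B1–B6, B6–B7, B7–B8
Each bag holds 3 vertices, so the decomposition has width 2, which upper-bounds the treewidth. Conversely, {1, 3, 9} is a clique of size 3, and the vertices of any clique must share a bag in every tree decomposition; so some bag has ≥ 3 vertices and tw(G) ≥ 2. Hence tw(G) = 2 exactly.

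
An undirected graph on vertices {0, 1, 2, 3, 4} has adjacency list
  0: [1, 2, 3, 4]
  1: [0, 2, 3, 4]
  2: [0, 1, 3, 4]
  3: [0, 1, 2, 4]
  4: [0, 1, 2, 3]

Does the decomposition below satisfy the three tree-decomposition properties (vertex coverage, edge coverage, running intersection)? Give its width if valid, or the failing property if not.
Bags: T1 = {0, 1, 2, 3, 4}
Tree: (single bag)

Yes; width 4.

Every vertex of G appears in some bag (union = {0, 1, 2, 3, 4}); every edge is covered by a bag; and for each vertex v the set of bags containing v is connected in the bag tree. The decomposition is therefore valid. The largest bag has 5 vertices, so the width is 4.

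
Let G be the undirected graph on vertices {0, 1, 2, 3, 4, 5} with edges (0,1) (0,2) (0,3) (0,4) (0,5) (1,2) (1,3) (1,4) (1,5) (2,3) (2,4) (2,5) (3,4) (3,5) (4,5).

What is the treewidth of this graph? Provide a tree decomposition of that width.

Treewidth 5.
Bags: B1 = {0, 1, 2, 3, 4, 5}
Tree: (single bag)

A single bag containing all 6 vertices is trivially a valid decomposition of width 5. On the other hand G contains the 6-clique {0, 1, 2, 3, 4, 5}. A clique must lie in a single bag of any decomposition, so no decomposition can have width below 5. Therefore the treewidth is 5.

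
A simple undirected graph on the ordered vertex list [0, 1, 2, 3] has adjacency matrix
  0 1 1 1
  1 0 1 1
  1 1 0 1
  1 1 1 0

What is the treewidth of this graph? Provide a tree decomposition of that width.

With just one bag of size 4, the width is 4 − 1 = 3, so tw(G) ≤ 3. Conversely, {0, 1, 2, 3} is a clique of size 4, and the vertices of any clique must share a bag in every tree decomposition; so some bag has ≥ 4 vertices and tw(G) ≥ 3. Combining the bounds, tw(G) = 3.

Treewidth 3.
One optimal decomposition is:
Bags: B1 = {0, 1, 2, 3}
Tree: (single bag)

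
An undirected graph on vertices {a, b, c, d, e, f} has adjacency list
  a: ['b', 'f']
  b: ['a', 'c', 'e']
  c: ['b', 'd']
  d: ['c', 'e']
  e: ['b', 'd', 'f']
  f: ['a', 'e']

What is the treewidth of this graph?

A width-2 tree decomposition is:
Bags: B1 = {a, b, f}  B2 = {b, e, f}  B3 = {b, c, e}  B4 = {c, d, e}
Tree: B1–B2, B2–B3, B3–B4
Every bag has size at most 3, so the width is 3 − 1 = 2 and tw(G) ≤ 2. For the lower bound, G contains the cycle a–f–e–b–a, so G is not a forest; only forests have treewidth ≤ 1, hence tw(G) ≥ 2. The upper and lower bounds meet at 2, so that is the treewidth.

2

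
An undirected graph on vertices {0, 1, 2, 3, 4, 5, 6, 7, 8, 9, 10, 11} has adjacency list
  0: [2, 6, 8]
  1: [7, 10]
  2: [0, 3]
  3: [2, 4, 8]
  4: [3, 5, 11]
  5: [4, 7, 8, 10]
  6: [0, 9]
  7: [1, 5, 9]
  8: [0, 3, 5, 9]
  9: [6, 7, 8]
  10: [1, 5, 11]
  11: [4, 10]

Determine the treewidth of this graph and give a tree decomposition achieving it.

Every bag has size at most 4, so the width is 4 − 1 = 3 and tw(G) ≤ 3. For the lower bound: the 4 vertex sets {0,2,6}, {9}, {8}, {3,4,5,7} are disjoint, each induces a connected subgraph, and every pair is joined by at least one edge of G. Contracting each set to a single vertex therefore yields K_{4} as a minor, and since treewidth is minor-monotone, tw(G) ≥ tw(K_{4}) = 3. The upper and lower bounds meet at 3, so that is the treewidth.

Treewidth 3.
One optimal decomposition is:
Bags: B1 = {0, 2, 6, 9}  B2 = {0, 2, 8, 9}  B3 = {2, 3, 8, 9}  B4 = {3, 7, 8, 9}  B5 = {3, 5, 7, 8}  B6 = {3, 4, 5, 7}  B7 = {1, 4, 5, 7}  B8 = {1, 4, 5, 10}  B9 = {1, 4, 10, 11}
Tree: B1–B2, B2–B3, B3–B4, B4–B5, B5–B6, B6–B7, B7–B8, B8–B9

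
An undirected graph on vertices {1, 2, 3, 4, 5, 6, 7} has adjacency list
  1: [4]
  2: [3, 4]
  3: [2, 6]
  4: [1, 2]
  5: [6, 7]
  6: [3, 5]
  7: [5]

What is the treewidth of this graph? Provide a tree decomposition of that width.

Treewidth 1.
One such decomposition:
Bags: B1 = {5, 7}  B2 = {5, 6}  B3 = {3, 6}  B4 = {2, 3}  B5 = {2, 4}  B6 = {1, 4}
Tree: B1–B2, B2–B3, B3–B4, B4–B5, B5–B6

The largest bag has 2 vertices, giving width 1; this decomposition certifies tw(G) ≤ 1. G has an edge, so its treewidth is at least 1. The upper and lower bounds meet at 1, so that is the treewidth.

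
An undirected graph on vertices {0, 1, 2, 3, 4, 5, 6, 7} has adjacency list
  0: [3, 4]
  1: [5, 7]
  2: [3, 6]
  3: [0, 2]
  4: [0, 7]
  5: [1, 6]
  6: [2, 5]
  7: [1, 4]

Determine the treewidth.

A width-2 tree decomposition is:
Bags: B1 = {0, 2, 3}  B2 = {0, 2, 6}  B3 = {0, 5, 6}  B4 = {0, 1, 5}  B5 = {0, 1, 7}  B6 = {0, 4, 7}
Tree: B1–B2, B2–B3, B3–B4, B4–B5, B5–B6
The largest bag has 3 vertices, giving width 2; this decomposition certifies tw(G) ≤ 2. The edges 0–3–2–6–5–1–7–4–0 form a cycle, so G is not a tree and its treewidth is at least 2. Therefore the treewidth is 2.

2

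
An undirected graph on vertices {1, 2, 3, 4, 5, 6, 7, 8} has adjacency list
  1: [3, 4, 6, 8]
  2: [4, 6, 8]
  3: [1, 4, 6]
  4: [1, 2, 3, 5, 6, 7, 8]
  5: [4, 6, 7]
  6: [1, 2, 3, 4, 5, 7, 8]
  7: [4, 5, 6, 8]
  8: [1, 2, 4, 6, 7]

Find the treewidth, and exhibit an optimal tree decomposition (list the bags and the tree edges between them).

Treewidth 3.
One such decomposition:
Bags: B1 = {1, 4, 6, 8}  B2 = {4, 6, 7, 8}  B3 = {1, 3, 4, 6}  B4 = {4, 5, 6, 7}  B5 = {2, 4, 6, 8}
Tree: B1–B2, B1–B3, B2–B4, B1–B5

Every bag has size at most 4, so the width is 4 − 1 = 3 and tw(G) ≤ 3. On the other hand G contains the 4-clique {1, 4, 6, 8}. A clique must lie in a single bag of any decomposition, so no decomposition can have width below 3. Hence tw(G) = 3 exactly.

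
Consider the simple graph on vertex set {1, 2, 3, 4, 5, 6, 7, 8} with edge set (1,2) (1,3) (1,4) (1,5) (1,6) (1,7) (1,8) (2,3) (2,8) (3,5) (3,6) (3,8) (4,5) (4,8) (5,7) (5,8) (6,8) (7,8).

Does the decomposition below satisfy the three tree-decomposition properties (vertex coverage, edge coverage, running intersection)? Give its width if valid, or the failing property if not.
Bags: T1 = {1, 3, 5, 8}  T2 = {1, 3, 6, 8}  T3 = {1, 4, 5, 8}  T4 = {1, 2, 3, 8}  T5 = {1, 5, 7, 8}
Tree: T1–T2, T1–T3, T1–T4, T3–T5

Vertex coverage: the bags together contain {1, 2, 3, 4, 5, 6, 7, 8}, the full vertex set. Edge coverage: each edge of G has both endpoints in at least one bag. Running intersection: for every vertex, the bags containing it form a connected subtree. All three properties hold, so this is a valid tree decomposition of width max|bag| − 1 = 3, and hence tw(G) ≤ 3.

Yes; width 3.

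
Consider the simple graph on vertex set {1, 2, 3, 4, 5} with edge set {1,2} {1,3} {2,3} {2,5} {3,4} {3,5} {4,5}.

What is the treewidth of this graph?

2

A width-2 tree decomposition is:
Bags: B1 = {2, 3, 5}  B2 = {3, 4, 5}  B3 = {1, 2, 3}
Tree: B1–B2, B1–B3
The largest bag has 3 vertices, giving width 2; this decomposition certifies tw(G) ≤ 2. Conversely, {1, 2, 3} is a clique of size 3, and the vertices of any clique must share a bag in every tree decomposition; so some bag has ≥ 3 vertices and tw(G) ≥ 2. Combining the bounds, tw(G) = 2.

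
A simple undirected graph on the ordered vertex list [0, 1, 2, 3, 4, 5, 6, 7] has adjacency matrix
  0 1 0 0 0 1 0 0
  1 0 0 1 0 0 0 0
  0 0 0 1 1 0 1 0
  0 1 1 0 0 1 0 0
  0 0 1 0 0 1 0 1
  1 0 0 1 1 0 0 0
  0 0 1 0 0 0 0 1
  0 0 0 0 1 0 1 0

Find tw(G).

2

A width-2 tree decomposition is:
Bags: B1 = {0, 1, 3}  B2 = {0, 3, 5}  B3 = {2, 3, 5}  B4 = {2, 4, 5}  B5 = {2, 4, 6}  B6 = {4, 6, 7}
Tree: B1–B2, B2–B3, B3–B4, B4–B5, B5–B6
Every bag has size at most 3, so the width is 3 − 1 = 2 and tw(G) ≤ 2. The edges 1–0–5–3–1 form a cycle, so G is not a tree and its treewidth is at least 2. Therefore the treewidth is 2.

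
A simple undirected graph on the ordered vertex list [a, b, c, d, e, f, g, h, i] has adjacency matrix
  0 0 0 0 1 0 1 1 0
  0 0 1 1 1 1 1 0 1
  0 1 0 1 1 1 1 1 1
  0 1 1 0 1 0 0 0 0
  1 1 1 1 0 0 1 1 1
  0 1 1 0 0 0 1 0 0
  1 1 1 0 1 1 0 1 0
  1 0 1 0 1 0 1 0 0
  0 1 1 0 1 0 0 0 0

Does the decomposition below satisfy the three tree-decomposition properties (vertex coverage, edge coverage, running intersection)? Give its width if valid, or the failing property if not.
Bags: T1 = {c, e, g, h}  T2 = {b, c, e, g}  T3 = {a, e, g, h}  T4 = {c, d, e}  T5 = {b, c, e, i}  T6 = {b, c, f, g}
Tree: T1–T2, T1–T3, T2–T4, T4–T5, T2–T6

No — edge (b,d) lies in no bag.

A tree decomposition must satisfy three properties: every vertex lies in some bag; for every edge, both endpoints lie together in some bag; and for every vertex, the bags containing it form a connected subtree. Here edge (b,d) lies in no bag, so the decomposition is invalid.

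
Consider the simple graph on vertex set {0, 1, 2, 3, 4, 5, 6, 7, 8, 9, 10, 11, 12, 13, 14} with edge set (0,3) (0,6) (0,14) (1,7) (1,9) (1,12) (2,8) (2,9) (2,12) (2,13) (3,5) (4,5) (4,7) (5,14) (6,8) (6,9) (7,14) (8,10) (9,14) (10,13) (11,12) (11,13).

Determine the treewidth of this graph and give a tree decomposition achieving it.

Every bag has size at most 4, so the width is 4 − 1 = 3 and tw(G) ≤ 3. For the lower bound: the 4 vertex sets {10,11,13}, {8}, {2}, {1,6,9,12} are disjoint, each induces a connected subgraph, and every pair is joined by at least one edge of G. Contracting each set to a single vertex therefore yields K_{4} as a minor, and since treewidth is minor-monotone, tw(G) ≥ tw(K_{4}) = 3. Combining the bounds, tw(G) = 3.

Treewidth 3.
Bags: B1 = {8, 10, 11, 13}  B2 = {2, 8, 11, 13}  B3 = {2, 8, 11, 12}  B4 = {2, 6, 8, 12}  B5 = {2, 6, 9, 12}  B6 = {1, 6, 9, 12}  B7 = {0, 1, 6, 9}  B8 = {0, 1, 9, 14}  B9 = {0, 1, 7, 14}  B10 = {0, 3, 7, 14}  B11 = {3, 5, 7, 14}  B12 = {3, 4, 5, 7}
Tree: B1–B2, B2–B3, B3–B4, B4–B5, B5–B6, B6–B7, B7–B8, B8–B9, B9–B10, B10–B11, B11–B12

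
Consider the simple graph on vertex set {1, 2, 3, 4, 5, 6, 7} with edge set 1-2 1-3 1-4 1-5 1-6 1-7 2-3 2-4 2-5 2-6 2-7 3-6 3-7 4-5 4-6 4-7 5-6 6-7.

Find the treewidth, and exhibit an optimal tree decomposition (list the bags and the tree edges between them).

Treewidth 4.
One optimal decomposition is:
Bags: B1 = {1, 2, 4, 5, 6}  B2 = {1, 2, 4, 6, 7}  B3 = {1, 2, 3, 6, 7}
Tree: B1–B2, B2–B3

Each bag holds 5 vertices, so the decomposition has width 4, which upper-bounds the treewidth. For the lower bound, the 5 vertices {1, 2, 3, 6, 7} are pairwise adjacent, and any tree decomposition puts a clique entirely inside one bag — forcing width ≥ 4. Combining the bounds, tw(G) = 4.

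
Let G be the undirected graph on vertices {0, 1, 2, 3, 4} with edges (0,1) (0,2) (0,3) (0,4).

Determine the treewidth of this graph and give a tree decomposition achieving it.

Treewidth 1.
One optimal decomposition is:
Bags: B1 = {0, 2}  B2 = {0, 3}  B3 = {0, 1}  B4 = {0, 4}
Tree: B1–B2, B2–B3, B2–B4

The largest bag has 2 vertices, giving width 1; this decomposition certifies tw(G) ≤ 1. Any graph with an edge has treewidth ≥ 1, and G has the edge 2–0. Hence tw(G) = 1 exactly.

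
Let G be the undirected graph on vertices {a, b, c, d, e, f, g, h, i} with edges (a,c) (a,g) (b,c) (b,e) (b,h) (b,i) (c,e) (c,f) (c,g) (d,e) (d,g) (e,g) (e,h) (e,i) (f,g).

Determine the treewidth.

A width-2 tree decomposition is:
Bags: B1 = {b, c, e}  B2 = {c, e, g}  B3 = {b, e, h}  B4 = {a, c, g}  B5 = {c, f, g}  B6 = {d, e, g}  B7 = {b, e, i}
Tree: B1–B2, B1–B3, B2–B4, B2–B5, B2–B6, B3–B7
Each bag holds 3 vertices, so the decomposition has width 2, which upper-bounds the treewidth. Conversely, {a, c, g} is a clique of size 3, and the vertices of any clique must share a bag in every tree decomposition; so some bag has ≥ 3 vertices and tw(G) ≥ 2. Combining the bounds, tw(G) = 2.

2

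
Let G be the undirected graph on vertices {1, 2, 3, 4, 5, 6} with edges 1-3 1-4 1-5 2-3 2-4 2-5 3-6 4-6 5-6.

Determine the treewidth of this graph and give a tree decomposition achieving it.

Treewidth 3.
One optimal decomposition is:
Bags: B1 = {1, 3, 4, 5}  B2 = {2, 3, 4, 5}  B3 = {3, 4, 5, 6}
Tree: B1–B2, B2–B3

The largest bag has 4 vertices, giving width 3; this decomposition certifies tw(G) ≤ 3. For the lower bound: the 4 vertex sets {1,5}, {2,3}, {4}, {6} are disjoint, each induces a connected subgraph, and every pair is joined by at least one edge of G. Contracting each set to a single vertex therefore yields K_{4} as a minor, and since treewidth is minor-monotone, tw(G) ≥ tw(K_{4}) = 3. The upper and lower bounds meet at 3, so that is the treewidth.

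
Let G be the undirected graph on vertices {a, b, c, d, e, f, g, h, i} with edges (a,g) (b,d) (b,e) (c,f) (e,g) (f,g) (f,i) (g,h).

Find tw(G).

1

A width-1 tree decomposition is:
Bags: B1 = {f, g}  B2 = {a, g}  B3 = {c, f}  B4 = {e, g}  B5 = {b, e}  B6 = {g, h}  B7 = {b, d}  B8 = {f, i}
Tree: B1–B2, B1–B3, B1–B4, B4–B5, B4–B6, B5–B7, B1–B8
Every bag has size at most 2, so the width is 2 − 1 = 1 and tw(G) ≤ 1. G has an edge, so its treewidth is at least 1. Therefore the treewidth is 1.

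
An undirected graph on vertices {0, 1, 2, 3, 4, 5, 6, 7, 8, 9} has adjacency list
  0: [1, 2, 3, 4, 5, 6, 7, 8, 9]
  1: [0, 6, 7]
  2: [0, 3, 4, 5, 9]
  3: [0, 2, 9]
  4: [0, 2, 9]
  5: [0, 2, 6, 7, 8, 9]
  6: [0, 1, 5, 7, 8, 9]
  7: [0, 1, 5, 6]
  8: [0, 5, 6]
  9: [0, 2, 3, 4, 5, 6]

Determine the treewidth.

A width-3 tree decomposition is:
Bags: B1 = {0, 5, 6, 9}  B2 = {0, 2, 5, 9}  B3 = {0, 5, 6, 7}  B4 = {0, 2, 4, 9}  B5 = {0, 1, 6, 7}  B6 = {0, 5, 6, 8}  B7 = {0, 2, 3, 9}
Tree: B1–B2, B1–B3, B2–B4, B3–B5, B3–B6, B4–B7
Each bag holds 4 vertices, so the decomposition has width 3, which upper-bounds the treewidth. On the other hand G contains the 4-clique {0, 1, 6, 7}. A clique must lie in a single bag of any decomposition, so no decomposition can have width below 3. Combining the bounds, tw(G) = 3.

3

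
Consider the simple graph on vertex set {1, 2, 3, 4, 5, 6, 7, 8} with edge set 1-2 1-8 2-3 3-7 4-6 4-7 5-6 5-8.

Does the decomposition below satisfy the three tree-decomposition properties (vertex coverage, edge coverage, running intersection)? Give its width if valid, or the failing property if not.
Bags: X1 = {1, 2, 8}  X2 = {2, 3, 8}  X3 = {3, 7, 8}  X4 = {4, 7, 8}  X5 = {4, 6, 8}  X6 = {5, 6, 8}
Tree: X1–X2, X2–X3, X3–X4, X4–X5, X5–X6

Yes; width 2.

Vertex coverage: the bags together contain {1, 2, 3, 4, 5, 6, 7, 8}, the full vertex set. Edge coverage: each edge of G has both endpoints in at least one bag. Running intersection: for every vertex, the bags containing it form a connected subtree. All three properties hold, so this is a valid tree decomposition of width max|bag| − 1 = 2, and hence tw(G) ≤ 2.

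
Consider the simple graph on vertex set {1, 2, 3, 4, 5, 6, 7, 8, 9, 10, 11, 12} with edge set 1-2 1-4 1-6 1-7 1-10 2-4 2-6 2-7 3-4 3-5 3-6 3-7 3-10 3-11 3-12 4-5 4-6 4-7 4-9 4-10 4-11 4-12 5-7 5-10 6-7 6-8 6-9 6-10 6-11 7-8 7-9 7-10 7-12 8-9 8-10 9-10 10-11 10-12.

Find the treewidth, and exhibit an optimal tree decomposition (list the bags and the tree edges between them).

Each bag holds 5 vertices, so the decomposition has width 4, which upper-bounds the treewidth. Conversely, {6, 7, 8, 9, 10} is a clique of size 5, and the vertices of any clique must share a bag in every tree decomposition; so some bag has ≥ 5 vertices and tw(G) ≥ 4. Hence tw(G) = 4 exactly.

Treewidth 4.
One such decomposition:
Bags: B1 = {3, 4, 6, 10, 11}  B2 = {3, 4, 6, 7, 10}  B3 = {3, 4, 7, 10, 12}  B4 = {3, 4, 5, 7, 10}  B5 = {4, 6, 7, 9, 10}  B6 = {6, 7, 8, 9, 10}  B7 = {1, 4, 6, 7, 10}  B8 = {1, 2, 4, 6, 7}
Tree: B1–B2, B2–B3, B3–B4, B2–B5, B5–B6, B5–B7, B7–B8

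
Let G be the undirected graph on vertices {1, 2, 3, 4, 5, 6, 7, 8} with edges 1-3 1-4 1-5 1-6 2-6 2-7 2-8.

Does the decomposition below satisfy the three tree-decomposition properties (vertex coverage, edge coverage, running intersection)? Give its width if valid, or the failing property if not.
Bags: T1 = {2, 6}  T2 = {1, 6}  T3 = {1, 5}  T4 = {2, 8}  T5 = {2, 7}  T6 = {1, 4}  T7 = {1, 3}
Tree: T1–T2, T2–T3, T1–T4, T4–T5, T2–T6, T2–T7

Yes; width 1.

Checking the three conditions: (i) the bags cover all of {1, 2, 3, 4, 5, 6, 7, 8}; (ii) for each edge, some bag contains both endpoints; (iii) the bags containing any fixed vertex form a subtree. All hold, so the decomposition is valid with width 2 − 1 = 1.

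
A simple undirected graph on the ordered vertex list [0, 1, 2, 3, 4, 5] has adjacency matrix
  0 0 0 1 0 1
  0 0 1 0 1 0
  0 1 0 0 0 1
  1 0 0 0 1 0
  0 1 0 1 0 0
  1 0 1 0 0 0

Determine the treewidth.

A width-2 tree decomposition is:
Bags: B1 = {1, 2, 5}  B2 = {0, 1, 5}  B3 = {0, 1, 3}  B4 = {1, 3, 4}
Tree: B1–B2, B2–B3, B3–B4
The largest bag has 3 vertices, giving width 2; this decomposition certifies tw(G) ≤ 2. For the lower bound, G contains the cycle 1–2–5–0–3–4–1, so G is not a forest; only forests have treewidth ≤ 1, hence tw(G) ≥ 2. The upper and lower bounds meet at 2, so that is the treewidth.

2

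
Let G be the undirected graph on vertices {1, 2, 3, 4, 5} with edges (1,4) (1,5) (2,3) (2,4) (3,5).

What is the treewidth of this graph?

2

A width-2 tree decomposition is:
Bags: B1 = {1, 2, 4}  B2 = {1, 2, 3}  B3 = {1, 3, 5}
Tree: B1–B2, B2–B3
Every bag has size at most 3, so the width is 3 − 1 = 2 and tw(G) ≤ 2. For the lower bound, G contains the cycle 1–4–2–3–5–1, so G is not a forest; only forests have treewidth ≤ 1, hence tw(G) ≥ 2. Hence tw(G) = 2 exactly.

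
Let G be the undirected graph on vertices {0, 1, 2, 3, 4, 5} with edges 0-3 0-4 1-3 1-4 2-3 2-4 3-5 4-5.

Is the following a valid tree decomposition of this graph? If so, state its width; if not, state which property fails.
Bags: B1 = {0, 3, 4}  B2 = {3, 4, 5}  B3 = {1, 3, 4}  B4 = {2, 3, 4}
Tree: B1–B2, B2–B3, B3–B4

Checking the three conditions: (i) the bags cover all of {0, 1, 2, 3, 4, 5}; (ii) for each edge, some bag contains both endpoints; (iii) the bags containing any fixed vertex form a subtree. All hold, so the decomposition is valid with width 3 − 1 = 2.

Yes; width 2.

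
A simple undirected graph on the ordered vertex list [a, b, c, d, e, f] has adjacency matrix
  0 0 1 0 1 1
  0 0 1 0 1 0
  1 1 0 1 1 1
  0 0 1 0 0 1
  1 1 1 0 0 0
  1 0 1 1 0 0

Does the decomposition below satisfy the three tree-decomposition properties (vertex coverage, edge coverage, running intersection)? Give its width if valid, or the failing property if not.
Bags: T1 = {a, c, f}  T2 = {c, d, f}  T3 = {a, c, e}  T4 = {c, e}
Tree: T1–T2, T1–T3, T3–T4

A tree decomposition must satisfy three properties: every vertex lies in some bag; for every edge, both endpoints lie together in some bag; and for every vertex, the bags containing it form a connected subtree. Here vertex b appears in no bag, so the decomposition is invalid.

No — vertex b appears in no bag.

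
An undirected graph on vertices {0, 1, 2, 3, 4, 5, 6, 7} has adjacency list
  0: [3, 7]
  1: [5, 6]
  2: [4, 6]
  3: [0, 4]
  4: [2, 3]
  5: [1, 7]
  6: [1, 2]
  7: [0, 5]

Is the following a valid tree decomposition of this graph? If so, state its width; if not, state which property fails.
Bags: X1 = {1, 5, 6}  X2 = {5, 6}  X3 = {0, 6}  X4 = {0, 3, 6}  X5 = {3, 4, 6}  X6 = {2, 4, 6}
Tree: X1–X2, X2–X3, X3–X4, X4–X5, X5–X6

A tree decomposition must satisfy three properties: every vertex lies in some bag; for every edge, both endpoints lie together in some bag; and for every vertex, the bags containing it form a connected subtree. Here vertex 7 appears in no bag, so the decomposition is invalid.

No — vertex 7 appears in no bag.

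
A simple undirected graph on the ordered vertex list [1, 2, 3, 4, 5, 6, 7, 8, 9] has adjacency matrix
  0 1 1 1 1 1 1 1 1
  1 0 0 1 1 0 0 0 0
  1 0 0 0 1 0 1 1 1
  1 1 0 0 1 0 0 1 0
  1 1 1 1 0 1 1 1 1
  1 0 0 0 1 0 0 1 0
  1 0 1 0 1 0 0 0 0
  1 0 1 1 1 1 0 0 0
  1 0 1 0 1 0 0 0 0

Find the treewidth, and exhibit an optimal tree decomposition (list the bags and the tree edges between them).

The largest bag has 4 vertices, giving width 3; this decomposition certifies tw(G) ≤ 3. On the other hand G contains the 4-clique {1, 2, 4, 5}. A clique must lie in a single bag of any decomposition, so no decomposition can have width below 3. The upper and lower bounds meet at 3, so that is the treewidth.

Treewidth 3.
One optimal decomposition is:
Bags: B1 = {1, 3, 5, 9}  B2 = {1, 3, 5, 8}  B3 = {1, 5, 6, 8}  B4 = {1, 4, 5, 8}  B5 = {1, 3, 5, 7}  B6 = {1, 2, 4, 5}
Tree: B1–B2, B2–B3, B3–B4, B1–B5, B4–B6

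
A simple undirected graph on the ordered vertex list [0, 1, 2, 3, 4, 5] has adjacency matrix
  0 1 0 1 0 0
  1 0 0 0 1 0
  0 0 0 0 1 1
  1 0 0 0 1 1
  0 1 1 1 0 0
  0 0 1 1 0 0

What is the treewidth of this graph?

2

A width-2 tree decomposition is:
Bags: B1 = {2, 4, 5}  B2 = {3, 4, 5}  B3 = {1, 3, 4}  B4 = {0, 1, 3}
Tree: B1–B2, B2–B3, B3–B4
Each bag holds 3 vertices, so the decomposition has width 2, which upper-bounds the treewidth. For the lower bound, G contains the cycle 2–5–3–4–2, so G is not a forest; only forests have treewidth ≤ 1, hence tw(G) ≥ 2. Combining the bounds, tw(G) = 2.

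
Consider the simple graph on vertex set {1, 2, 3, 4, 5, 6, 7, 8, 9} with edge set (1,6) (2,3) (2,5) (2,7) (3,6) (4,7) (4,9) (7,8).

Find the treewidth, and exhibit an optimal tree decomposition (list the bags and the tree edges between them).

Each bag holds 2 vertices, so the decomposition has width 1, which upper-bounds the treewidth. Any graph with an edge has treewidth ≥ 1, and G has the edge 7–2. The upper and lower bounds meet at 1, so that is the treewidth.

Treewidth 1.
Bags: B1 = {2, 7}  B2 = {2, 5}  B3 = {2, 3}  B4 = {4, 7}  B5 = {4, 9}  B6 = {7, 8}  B7 = {3, 6}  B8 = {1, 6}
Tree: B1–B2, B2–B3, B1–B4, B4–B5, B1–B6, B3–B7, B7–B8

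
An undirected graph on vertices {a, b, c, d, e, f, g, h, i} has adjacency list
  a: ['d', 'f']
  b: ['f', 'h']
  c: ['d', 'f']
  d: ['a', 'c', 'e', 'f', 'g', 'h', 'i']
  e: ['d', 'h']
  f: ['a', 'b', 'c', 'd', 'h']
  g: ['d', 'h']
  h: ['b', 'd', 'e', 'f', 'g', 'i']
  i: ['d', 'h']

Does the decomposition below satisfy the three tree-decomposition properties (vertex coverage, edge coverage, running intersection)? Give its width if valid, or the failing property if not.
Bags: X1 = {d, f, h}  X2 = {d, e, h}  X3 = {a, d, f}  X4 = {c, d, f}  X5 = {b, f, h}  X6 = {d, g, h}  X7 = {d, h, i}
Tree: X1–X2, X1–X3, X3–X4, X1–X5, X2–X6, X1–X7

Checking the three conditions: (i) the bags cover all of {a, b, c, d, e, f, g, h, i}; (ii) for each edge, some bag contains both endpoints; (iii) the bags containing any fixed vertex form a subtree. All hold, so the decomposition is valid with width 3 − 1 = 2.

Yes; width 2.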